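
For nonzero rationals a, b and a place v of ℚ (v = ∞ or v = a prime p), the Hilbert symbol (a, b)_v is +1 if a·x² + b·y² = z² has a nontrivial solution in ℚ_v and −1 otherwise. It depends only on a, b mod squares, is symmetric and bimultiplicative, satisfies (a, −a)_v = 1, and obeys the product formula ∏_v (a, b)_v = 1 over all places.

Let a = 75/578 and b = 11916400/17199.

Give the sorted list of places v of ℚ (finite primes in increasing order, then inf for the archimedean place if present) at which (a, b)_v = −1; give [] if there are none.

[13, 31]

Mod squares: a ≡ 6, b ≡ 1209. Check v ∈ {∞, 2, 3, 5, 7, 13, 17, 31}.
v=∞: 6 > 0 and 1209 > 0  ⇒  (a,b)_∞ = +1.
v=5: a=5^2·(≡1), b=5^2·(≡4) mod 5; (1|5)=+1, (4|5)=+1; (−1)^{2·2·2}·(+1)^2·(+1)^2 = +1.
v=13: a=13^0·(≡6), b=13^-1·(≡8) mod 13; (6|13)=-1, (8|13)=-1; (−1)^{0·-1·6}·(-1)^-1·(-1)^0 = -1.
v=3: a=3^1·(≡2), b=3^-3·(≡1) mod 3; (2|3)=-1, (1|3)=+1; (−1)^{1·-3·1}·(-1)^-3·(+1)^1 = +1.
v=17: a=17^-2·(≡12), b=17^0·(≡1) mod 17; (12|17)=-1, (1|17)=+1; (−1)^{-2·0·8}·(-1)^0·(+1)^-2 = +1.
v=31: a=31^0·(≡27), b=31^3·(≡16) mod 31; (27|31)=-1, (16|31)=+1; (−1)^{0·3·15}·(-1)^3·(+1)^0 = -1.
v=7: a=7^0·(≡3), b=7^-2·(≡6) mod 7; (3|7)=-1, (6|7)=-1; (−1)^{0·-2·3}·(-1)^-2·(-1)^0 = +1.
v=2: v_2(a)=-1, v_2(b)=4; units ≡ 3, 1 (mod 8); ε·ε+αω+βω = 1·0+-1·0+4·1 ≡ 0  ⇒  (a,b)_2 = +1.
|Ram(6, 1209)| = 2, even; anisotropic at {13, 31}.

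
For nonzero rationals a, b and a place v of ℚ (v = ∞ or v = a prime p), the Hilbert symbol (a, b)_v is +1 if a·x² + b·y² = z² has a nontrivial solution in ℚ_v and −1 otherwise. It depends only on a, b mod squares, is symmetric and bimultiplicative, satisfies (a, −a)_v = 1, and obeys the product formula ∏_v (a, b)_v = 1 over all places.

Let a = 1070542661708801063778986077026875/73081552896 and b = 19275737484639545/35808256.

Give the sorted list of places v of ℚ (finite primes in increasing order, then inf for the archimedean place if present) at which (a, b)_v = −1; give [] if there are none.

[5, 13, 23, 41]

Mod squares: a ≡ 27347, b ≡ 823745. Check v ∈ {∞, 2, 3, 5, 7, 11, 13, 17, 19, 23, 29, 41}.
v=17: a=17^2·(≡10), b=17^-2·(≡10) mod 17; (10|17)=-1, (10|17)=-1; (−1)^{2·-2·8}·(-1)^-2·(-1)^2 = +1.
v=23: a=23^3·(≡4), b=23^1·(≡1) mod 23; (4|23)=+1, (1|23)=+1; (−1)^{3·1·11}·(+1)^1·(+1)^3 = -1.
v=3: a=3^-2·(≡2), b=3^0·(≡2) mod 3; (2|3)=-1, (2|3)=-1; (−1)^{-2·0·1}·(-1)^0·(-1)^-2 = +1.
v=29: a=29^3·(≡11), b=29^1·(≡15) mod 29; (11|29)=-1, (15|29)=-1; (−1)^{3·1·14}·(-1)^1·(-1)^3 = +1.
v=13: a=13^2·(≡6), b=13^3·(≡4) mod 13; (6|13)=-1, (4|13)=+1; (−1)^{2·3·6}·(-1)^3·(+1)^2 = -1.
v=2: v_2(a)=-26, v_2(b)=-10; units ≡ 3, 1 (mod 8); ε·ε+αω+βω = 1·0+-26·0+-10·1 ≡ 0  ⇒  (a,b)_2 = +1.
v=19: a=19^2·(≡11), b=19^1·(≡7) mod 19; (11|19)=+1, (7|19)=+1; (−1)^{2·1·9}·(+1)^1·(+1)^2 = +1.
v=5: a=5^4·(≡3), b=5^1·(≡4) mod 5; (3|5)=-1, (4|5)=+1; (−1)^{4·1·2}·(-1)^1·(+1)^4 = -1.
v=7: a=7^0·(≡6), b=7^2·(≡6) mod 7; (6|7)=-1, (6|7)=-1; (−1)^{0·2·3}·(-1)^2·(-1)^0 = +1.
v=11: a=11^-2·(≡3), b=11^-2·(≡10) mod 11; (3|11)=+1, (10|11)=-1; (−1)^{-2·-2·5}·(+1)^-2·(-1)^-2 = +1.
v=∞: 27347 > 0 and 823745 > 0  ⇒  (a,b)_∞ = +1.
v=41: a=41^9·(≡28), b=41^4·(≡17) mod 41; (28|41)=-1, (17|41)=-1; (−1)^{9·4·20}·(-1)^4·(-1)^9 = -1.
|Ram(27347, 823745)| = 4, even; anisotropic at {5, 13, 23, 41}.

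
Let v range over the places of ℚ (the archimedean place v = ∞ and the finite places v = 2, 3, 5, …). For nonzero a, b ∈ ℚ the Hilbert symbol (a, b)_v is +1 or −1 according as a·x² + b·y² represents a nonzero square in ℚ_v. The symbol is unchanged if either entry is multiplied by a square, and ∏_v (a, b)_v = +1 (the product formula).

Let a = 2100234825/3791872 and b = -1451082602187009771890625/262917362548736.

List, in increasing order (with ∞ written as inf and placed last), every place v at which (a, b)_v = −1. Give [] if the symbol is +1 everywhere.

[3, 7]

(a, b) ≡ (119, -7854) mod (ℚ^×)²; places V = {2, 3, 5, 7, 11, 13, 17, 19, 23, ∞}.
(a,b)_7: α=-1, u≡3; β=-1, v≡3 (mod 7); (3|7)=-1, (3|7)=-1; sign (−1)^1·-1^-1·-1^-1 = -1.
(a,b)_13: α=2, u≡6; β=6, v≡2 (mod 13); (6|13)=-1, (2|13)=-1; sign (−1)^0·-1^6·-1^2 = +1.
(a,b)_5: α=2, u≡4; β=6, v≡4 (mod 5); (4|5)=+1, (4|5)=+1; sign (−1)^0·+1^6·+1^2 = +1.
(a,b)_2: α=-10, β=-27; u≡7, v≡1 (mod 8); ε(u)ε(v)=1·0, αω(v)=-10·0, βω(u)=-27·0; sum ≡ 0  ⇒  +1.
(a,b)_∞: sgn(119)=+, sgn(-7854)=−, so +1.
(a,b)_11: α=0, u≡1; β=1, v≡5 (mod 11); (1|11)=+1, (5|11)=+1; sign (−1)^0·+1^1·+1^0 = +1.
(a,b)_3: α=4, u≡2; β=7, v≡1 (mod 3); (2|3)=-1, (1|3)=+1; sign (−1)^0·-1^7·+1^4 = -1.
(a,b)_19: α=2, u≡11; β=6, v≡18 (mod 19); (11|19)=+1, (18|19)=-1; sign (−1)^0·+1^6·-1^2 = +1.
(a,b)_17: α=1, u≡12; β=1, v≡6 (mod 17); (12|17)=-1, (6|17)=-1; sign (−1)^0·-1^1·-1^1 = +1.
(a,b)_23: α=-2, u≡4; β=-4, v≡4 (mod 23); (4|23)=+1, (4|23)=+1; sign (−1)^0·+1^-4·+1^-2 = +1.
|Ram(119, -7854)| = 2, even; anisotropic at {3, 7}.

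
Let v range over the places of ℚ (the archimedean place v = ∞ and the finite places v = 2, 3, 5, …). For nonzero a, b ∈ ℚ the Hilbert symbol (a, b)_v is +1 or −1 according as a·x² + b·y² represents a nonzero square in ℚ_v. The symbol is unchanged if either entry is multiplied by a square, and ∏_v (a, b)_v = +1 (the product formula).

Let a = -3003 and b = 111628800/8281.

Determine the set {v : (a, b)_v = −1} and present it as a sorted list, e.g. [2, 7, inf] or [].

[2, 3, 7, 11, 17, 19]

(a, b) ≡ (-3003, 1938) mod (ℚ^×)²; places V = {2, 3, 5, 7, 11, 13, 17, 19, ∞}.
(a,b)_17: α=0, u≡6; β=1, v≡7 (mod 17); (6|17)=-1, (7|17)=-1; sign (−1)^0·-1^1·-1^0 = -1.
(a,b)_11: α=1, u≡2; β=0, v≡7 (mod 11); (2|11)=-1, (7|11)=-1; sign (−1)^0·-1^0·-1^1 = -1.
(a,b)_2: α=0, β=9; u≡5, v≡1 (mod 8); ε(u)ε(v)=0·0, αω(v)=0·0, βω(u)=9·1; sum ≡ 1  ⇒  -1.
(a,b)_3: α=1, u≡1; β=3, v≡1 (mod 3); (1|3)=+1, (1|3)=+1; sign (−1)^1·+1^3·+1^1 = -1.
(a,b)_19: α=0, u≡18; β=1, v≡6 (mod 19); (18|19)=-1, (6|19)=+1; sign (−1)^0·-1^1·+1^0 = -1.
(a,b)_7: α=1, u≡5; β=-2, v≡3 (mod 7); (5|7)=-1, (3|7)=-1; sign (−1)^0·-1^-2·-1^1 = -1.
(a,b)_13: α=1, u≡3; β=-2, v≡1 (mod 13); (3|13)=+1, (1|13)=+1; sign (−1)^0·+1^-2·+1^1 = +1.
(a,b)_5: α=0, u≡2; β=2, v≡2 (mod 5); (2|5)=-1, (2|5)=-1; sign (−1)^0·-1^2·-1^0 = +1.
(a,b)_∞: sgn(-3003)=−, sgn(1938)=+, so +1.
|Ram(-3003, 1938)| = 6, even; anisotropic at {2, 3, 7, 11, 17, 19}.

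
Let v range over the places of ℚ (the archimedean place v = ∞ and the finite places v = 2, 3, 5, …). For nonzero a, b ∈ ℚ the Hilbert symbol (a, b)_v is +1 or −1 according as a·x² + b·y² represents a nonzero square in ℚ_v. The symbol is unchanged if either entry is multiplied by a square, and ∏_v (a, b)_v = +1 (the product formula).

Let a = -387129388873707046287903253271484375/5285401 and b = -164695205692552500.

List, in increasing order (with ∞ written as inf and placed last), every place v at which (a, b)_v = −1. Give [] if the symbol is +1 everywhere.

[3, 7, 23, 31, 47, inf]

Mod squares: a ≡ -259935, b ≡ -325381. Check v ∈ {∞, 2, 3, 5, 7, 11, 13, 17, 19, 23, 31, 43, 47}.
v=19: a=19^-2·(≡7), b=19^0·(≡2) mod 19; (7|19)=+1, (2|19)=-1; (−1)^{-2·0·9}·(+1)^0·(-1)^-2 = +1.
v=11: a=11^-4·(≡7), b=11^0·(≡2) mod 11; (7|11)=-1, (2|11)=-1; (−1)^{-4·0·5}·(-1)^0·(-1)^-4 = +1.
v=23: a=23^2·(≡7), b=23^1·(≡22) mod 23; (7|23)=-1, (22|23)=-1; (−1)^{2·1·11}·(-1)^1·(-1)^2 = -1.
v=7: a=7^2·(≡3), b=7^1·(≡2) mod 7; (3|7)=-1, (2|7)=+1; (−1)^{2·1·3}·(-1)^1·(+1)^2 = -1.
v=∞: -259935 < 0 and -325381 < 0  ⇒  (a,b)_∞ = -1.
v=17: a=17^2·(≡14), b=17^2·(≡1) mod 17; (14|17)=-1, (1|17)=+1; (−1)^{2·2·8}·(-1)^2·(+1)^2 = +1.
v=5: a=5^11·(≡3), b=5^4·(≡1) mod 5; (3|5)=-1, (1|5)=+1; (−1)^{11·4·2}·(-1)^4·(+1)^11 = +1.
v=31: a=31^5·(≡19), b=31^2·(≡27) mod 31; (19|31)=+1, (27|31)=-1; (−1)^{5·2·15}·(+1)^2·(-1)^5 = -1.
v=47: a=47^2·(≡33), b=47^1·(≡45) mod 47; (33|47)=-1, (45|47)=-1; (−1)^{2·1·23}·(-1)^1·(-1)^2 = -1.
v=43: a=43^1·(≡18), b=43^1·(≡10) mod 43; (18|43)=-1, (10|43)=+1; (−1)^{1·1·21}·(-1)^1·(+1)^1 = +1.
v=3: a=3^11·(≡1), b=3^6·(≡2) mod 3; (1|3)=+1, (2|3)=-1; (−1)^{11·6·1}·(+1)^6·(-1)^11 = -1.
v=13: a=13^3·(≡12), b=13^0·(≡9) mod 13; (12|13)=+1, (9|13)=+1; (−1)^{3·0·6}·(+1)^0·(+1)^3 = +1.
v=2: v_2(a)=0, v_2(b)=2; units ≡ 1, 3 (mod 8); ε·ε+αω+βω = 0·1+0·1+2·0 ≡ 0  ⇒  (a,b)_2 = +1.
(-259935, -325381 / ℚ) ramifies at {3, 7, 23, 31, 47, ∞}: a division algebra.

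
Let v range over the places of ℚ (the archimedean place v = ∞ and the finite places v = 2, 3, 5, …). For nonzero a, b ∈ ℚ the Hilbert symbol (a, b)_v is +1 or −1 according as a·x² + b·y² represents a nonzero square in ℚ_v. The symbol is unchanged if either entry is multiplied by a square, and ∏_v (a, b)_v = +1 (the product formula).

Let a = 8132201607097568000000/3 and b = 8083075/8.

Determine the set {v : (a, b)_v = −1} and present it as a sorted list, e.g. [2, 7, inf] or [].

[3, 7, 11, 19]

Mod squares: a ≡ 14586, b ≡ 646646. Check v ∈ {∞, 2, 3, 5, 7, 11, 13, 17, 19}.
v=7: a=7^2·(≡3), b=7^1·(≡5) mod 7; (3|7)=-1, (5|7)=-1; (−1)^{2·1·3}·(-1)^1·(-1)^2 = -1.
v=3: a=3^-1·(≡2), b=3^0·(≡2) mod 3; (2|3)=-1, (2|3)=-1; (−1)^{-1·0·1}·(-1)^0·(-1)^-1 = -1.
v=19: a=19^2·(≡14), b=19^1·(≡9) mod 19; (14|19)=-1, (9|19)=+1; (−1)^{2·1·9}·(-1)^1·(+1)^2 = -1.
v=5: a=5^6·(≡4), b=5^2·(≡1) mod 5; (4|5)=+1, (1|5)=+1; (−1)^{6·2·2}·(+1)^2·(+1)^6 = +1.
v=11: a=11^3·(≡7), b=11^1·(≡10) mod 11; (7|11)=-1, (10|11)=-1; (−1)^{3·1·5}·(-1)^1·(-1)^3 = -1.
v=13: a=13^3·(≡1), b=13^1·(≡3) mod 13; (1|13)=+1, (3|13)=+1; (−1)^{3·1·6}·(+1)^1·(+1)^3 = +1.
v=∞: 14586 > 0 and 646646 > 0  ⇒  (a,b)_∞ = +1.
v=17: a=17^3·(≡8), b=17^1·(≡13) mod 17; (8|17)=+1, (13|17)=+1; (−1)^{3·1·8}·(+1)^1·(+1)^3 = +1.
v=2: v_2(a)=11, v_2(b)=-3; units ≡ 5, 3 (mod 8); ε·ε+αω+βω = 0·1+11·1+-3·1 ≡ 0  ⇒  (a,b)_2 = +1.
(14586, 646646 / ℚ) ramifies at {3, 7, 11, 19}: a division algebra.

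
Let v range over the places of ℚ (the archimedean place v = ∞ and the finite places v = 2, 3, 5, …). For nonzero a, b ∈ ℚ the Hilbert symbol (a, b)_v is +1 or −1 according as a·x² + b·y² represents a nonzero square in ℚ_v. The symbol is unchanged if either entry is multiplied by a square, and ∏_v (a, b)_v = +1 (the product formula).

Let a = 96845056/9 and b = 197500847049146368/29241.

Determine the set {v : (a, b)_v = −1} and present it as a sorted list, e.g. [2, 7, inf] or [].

[7, 11]

(a, b) ≡ (1309, 13) mod (ℚ^×)²; places V = {2, 3, 7, 11, 13, 17, 19, ∞}.
(a,b)_13: α=0, u≡1; β=1, v≡1 (mod 13); (1|13)=+1, (1|13)=+1; sign (−1)^0·+1^1·+1^0 = +1.
(a,b)_17: α=3, u≡1; β=6, v≡4 (mod 17); (1|17)=+1, (4|17)=+1; sign (−1)^0·+1^6·+1^3 = +1.
(a,b)_11: α=1, u≡9; β=0, v≡8 (mod 11); (9|11)=+1, (8|11)=-1; sign (−1)^0·+1^0·-1^1 = -1.
(a,b)_3: α=-2, u≡1; β=-4, v≡1 (mod 3); (1|3)=+1, (1|3)=+1; sign (−1)^0·+1^-4·+1^-2 = +1.
(a,b)_2: α=8, β=18; u≡5, v≡5 (mod 8); ε(u)ε(v)=0·0, αω(v)=8·1, βω(u)=18·1; sum ≡ 0  ⇒  +1.
(a,b)_19: α=0, u≡11; β=-2, v≡2 (mod 19); (11|19)=+1, (2|19)=-1; sign (−1)^0·+1^-2·-1^0 = +1.
(a,b)_7: α=1, u≡6; β=4, v≡3 (mod 7); (6|7)=-1, (3|7)=-1; sign (−1)^0·-1^4·-1^1 = -1.
(a,b)_∞: sgn(1309)=+, sgn(13)=+, so +1.
Ram(1309, 13) = {7, 11}; no ℚ_7-point on the conic.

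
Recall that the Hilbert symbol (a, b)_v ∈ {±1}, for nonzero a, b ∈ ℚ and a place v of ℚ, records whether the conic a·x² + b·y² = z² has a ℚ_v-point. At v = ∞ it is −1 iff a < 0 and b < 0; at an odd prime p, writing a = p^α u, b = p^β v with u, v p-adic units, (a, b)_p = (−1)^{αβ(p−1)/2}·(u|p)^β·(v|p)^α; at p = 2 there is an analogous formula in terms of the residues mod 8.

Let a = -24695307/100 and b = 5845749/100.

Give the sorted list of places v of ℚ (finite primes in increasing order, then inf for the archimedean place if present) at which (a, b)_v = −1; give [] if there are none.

[3, 23]

(a, b) ≡ (-5187, 119301) mod (ℚ^×)²; places V = {2, 3, 5, 7, 13, 19, 23, ∞}.
(a,b)_13: α=1, u≡10; β=1, v≡9 (mod 13); (10|13)=+1, (9|13)=+1; sign (−1)^0·+1^1·+1^1 = +1.
(a,b)_7: α=1, u≡4; β=3, v≡6 (mod 7); (4|7)=+1, (6|7)=-1; sign (−1)^1·+1^3·-1^1 = +1.
(a,b)_∞: sgn(-5187)=−, sgn(119301)=+, so +1.
(a,b)_23: α=2, u≡21; β=1, v≡16 (mod 23); (21|23)=-1, (16|23)=+1; sign (−1)^0·-1^1·+1^2 = -1.
(a,b)_2: α=-2, β=-2; u≡5, v≡5 (mod 8); ε(u)ε(v)=0·0, αω(v)=-2·1, βω(u)=-2·1; sum ≡ 0  ⇒  +1.
(a,b)_5: α=-2, u≡2; β=-2, v≡1 (mod 5); (2|5)=-1, (1|5)=+1; sign (−1)^0·-1^-2·+1^-2 = +1.
(a,b)_3: α=3, u≡2; β=1, v≡2 (mod 3); (2|3)=-1, (2|3)=-1; sign (−1)^1·-1^1·-1^3 = -1.
(a,b)_19: α=1, u≡15; β=1, v≡16 (mod 19); (15|19)=-1, (16|19)=+1; sign (−1)^1·-1^1·+1^1 = +1.
|Ram(-5187, 119301)| = 2, even; anisotropic at {3, 23}.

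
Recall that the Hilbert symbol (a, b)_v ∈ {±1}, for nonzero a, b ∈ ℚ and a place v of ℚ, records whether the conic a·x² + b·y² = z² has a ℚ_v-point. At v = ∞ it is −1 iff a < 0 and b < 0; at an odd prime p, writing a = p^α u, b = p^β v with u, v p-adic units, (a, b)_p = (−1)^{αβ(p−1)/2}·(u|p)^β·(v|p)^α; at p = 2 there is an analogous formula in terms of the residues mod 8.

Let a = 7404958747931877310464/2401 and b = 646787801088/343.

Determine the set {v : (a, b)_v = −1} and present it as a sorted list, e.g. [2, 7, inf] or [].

(a, b) ≡ (286, 6006) mod (ℚ^×)²; places V = {2, 3, 7, 11, 13, ∞}.
(a,b)_3: α=10, u≡1; β=3, v≡1 (mod 3); (1|3)=+1, (1|3)=+1; sign (−1)^0·+1^3·+1^10 = +1.
(a,b)_7: α=-4, u≡6; β=-3, v≡2 (mod 7); (6|7)=-1, (2|7)=+1; sign (−1)^0·-1^-3·+1^-4 = -1.
(a,b)_13: α=5, u≡3; β=3, v≡2 (mod 13); (3|13)=+1, (2|13)=-1; sign (−1)^0·+1^3·-1^5 = -1.
(a,b)_2: α=21, β=13; u≡7, v≡3 (mod 8); ε(u)ε(v)=1·1, αω(v)=21·1, βω(u)=13·0; sum ≡ 0  ⇒  +1.
(a,b)_11: α=5, u≡3; β=3, v≡6 (mod 11); (3|11)=+1, (6|11)=-1; sign (−1)^1·+1^3·-1^5 = +1.
(a,b)_∞: sgn(286)=+, sgn(6006)=+, so +1.
(286, 6006 / ℚ) ramifies at {7, 13}: a division algebra.

[7, 13]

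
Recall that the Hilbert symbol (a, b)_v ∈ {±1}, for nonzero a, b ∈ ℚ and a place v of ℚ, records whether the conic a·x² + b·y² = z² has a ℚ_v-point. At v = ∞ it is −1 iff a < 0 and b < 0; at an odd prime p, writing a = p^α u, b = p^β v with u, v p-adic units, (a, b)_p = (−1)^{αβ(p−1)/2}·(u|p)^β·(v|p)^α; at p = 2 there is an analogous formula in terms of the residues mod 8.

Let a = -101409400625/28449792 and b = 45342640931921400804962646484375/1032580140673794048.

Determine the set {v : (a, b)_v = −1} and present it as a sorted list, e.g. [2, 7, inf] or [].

Mod squares: a ≡ -39767, b ≡ 1729. Check v ∈ {∞, 2, 3, 5, 7, 13, 19, 23}.
v=7: a=7^-3·(≡6), b=7^-7·(≡2) mod 7; (6|7)=-1, (2|7)=+1; (−1)^{-3·-7·3}·(-1)^-7·(+1)^-3 = +1.
v=13: a=13^5·(≡10), b=13^15·(≡3) mod 13; (10|13)=+1, (3|13)=+1; (−1)^{5·15·6}·(+1)^15·(+1)^5 = +1.
v=23: a=23^1·(≡10), b=23^2·(≡8) mod 23; (10|23)=-1, (8|23)=+1; (−1)^{1·2·11}·(-1)^2·(+1)^1 = +1.
v=19: a=19^1·(≡4), b=19^3·(≡15) mod 19; (4|19)=+1, (15|19)=-1; (−1)^{1·3·9}·(+1)^3·(-1)^1 = +1.
v=3: a=3^-4·(≡1), b=3^-14·(≡1) mod 3; (1|3)=+1, (1|3)=+1; (−1)^{-4·-14·1}·(+1)^-14·(+1)^-4 = +1.
v=5: a=5^4·(≡2), b=5^12·(≡4) mod 5; (2|5)=-1, (4|5)=+1; (−1)^{4·12·2}·(-1)^12·(+1)^4 = +1.
v=2: v_2(a)=-10, v_2(b)=-18; units ≡ 1, 1 (mod 8); ε·ε+αω+βω = 0·0+-10·0+-18·0 ≡ 0  ⇒  (a,b)_2 = +1.
v=∞: -39767 < 0 and 1729 > 0  ⇒  (a,b)_∞ = +1.
Every local symbol is +1, so the conic -39767·x² + 1729·y² = z² has ℚ_v-points for all v and hence a ℚ-point; (a, b / ℚ) ≅ M_2(ℚ).

[]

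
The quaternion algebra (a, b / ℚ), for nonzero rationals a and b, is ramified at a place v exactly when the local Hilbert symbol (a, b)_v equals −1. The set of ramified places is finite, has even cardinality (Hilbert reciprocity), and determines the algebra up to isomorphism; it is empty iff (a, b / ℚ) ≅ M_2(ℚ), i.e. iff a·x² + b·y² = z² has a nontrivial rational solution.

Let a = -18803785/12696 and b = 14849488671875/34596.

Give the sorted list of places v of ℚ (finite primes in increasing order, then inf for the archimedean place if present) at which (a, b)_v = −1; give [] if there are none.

(a, b) ≡ (-2310, 11) mod (ℚ^×)²; places V = {2, 3, 5, 7, 11, 13, 17, 23, 31, ∞}.
(a,b)_∞: sgn(-2310)=−, sgn(11)=+, so +1.
(a,b)_17: α=2, u≡2; β=0, v≡12 (mod 17); (2|17)=+1, (12|17)=-1; sign (−1)^0·+1^0·-1^2 = +1.
(a,b)_11: α=1, u≡10; β=3, v≡9 (mod 11); (10|11)=-1, (9|11)=+1; sign (−1)^1·-1^3·+1^1 = +1.
(a,b)_13: α=2, u≡10; β=4, v≡6 (mod 13); (10|13)=+1, (6|13)=-1; sign (−1)^0·+1^4·-1^2 = +1.
(a,b)_31: α=0, u≡6; β=-2, v≡24 (mod 31); (6|31)=-1, (24|31)=-1; sign (−1)^0·-1^-2·-1^0 = +1.
(a,b)_3: α=-1, u≡1; β=-2, v≡2 (mod 3); (1|3)=+1, (2|3)=-1; sign (−1)^0·+1^-2·-1^-1 = -1.
(a,b)_23: α=-2, u≡3; β=0, v≡14 (mod 23); (3|23)=+1, (14|23)=-1; sign (−1)^0·+1^0·-1^-2 = +1.
(a,b)_5: α=1, u≡3; β=8, v≡1 (mod 5); (3|5)=-1, (1|5)=+1; sign (−1)^0·-1^8·+1^1 = +1.
(a,b)_2: α=-3, β=-2; u≡5, v≡3 (mod 8); ε(u)ε(v)=0·1, αω(v)=-3·1, βω(u)=-2·1; sum ≡ 1  ⇒  -1.
(a,b)_7: α=1, u≡6; β=0, v≡2 (mod 7); (6|7)=-1, (2|7)=+1; sign (−1)^0·-1^0·+1^1 = +1.
(-2310, 11 / ℚ) ramifies at {2, 3}: a division algebra.

[2, 3]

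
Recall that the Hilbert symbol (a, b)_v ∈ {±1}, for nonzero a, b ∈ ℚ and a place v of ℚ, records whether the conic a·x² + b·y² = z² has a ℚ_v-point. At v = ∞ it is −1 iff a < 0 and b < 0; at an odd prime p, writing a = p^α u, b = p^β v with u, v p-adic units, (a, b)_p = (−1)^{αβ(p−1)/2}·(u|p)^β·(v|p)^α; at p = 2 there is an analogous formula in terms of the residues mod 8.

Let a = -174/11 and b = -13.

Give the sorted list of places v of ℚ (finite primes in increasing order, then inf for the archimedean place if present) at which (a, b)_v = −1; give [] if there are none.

[3, inf]

Mod squares: a ≡ -1914, b ≡ -13. Check v ∈ {∞, 2, 3, 11, 13, 29}.
v=13: a=13^0·(≡9), b=13^1·(≡12) mod 13; (9|13)=+1, (12|13)=+1; (−1)^{0·1·6}·(+1)^1·(+1)^0 = +1.
v=2: v_2(a)=1, v_2(b)=0; units ≡ 3, 3 (mod 8); ε·ε+αω+βω = 1·1+1·1+0·1 ≡ 0  ⇒  (a,b)_2 = +1.
v=11: a=11^-1·(≡2), b=11^0·(≡9) mod 11; (2|11)=-1, (9|11)=+1; (−1)^{-1·0·5}·(-1)^0·(+1)^-1 = +1.
v=3: a=3^1·(≡1), b=3^0·(≡2) mod 3; (1|3)=+1, (2|3)=-1; (−1)^{1·0·1}·(+1)^0·(-1)^1 = -1.
v=29: a=29^1·(≡10), b=29^0·(≡16) mod 29; (10|29)=-1, (16|29)=+1; (−1)^{1·0·14}·(-1)^0·(+1)^1 = +1.
v=∞: -1914 < 0 and -13 < 0  ⇒  (a,b)_∞ = -1.
Ram(-1914, -13) = {3, ∞}; no ℚ_3-point on the conic.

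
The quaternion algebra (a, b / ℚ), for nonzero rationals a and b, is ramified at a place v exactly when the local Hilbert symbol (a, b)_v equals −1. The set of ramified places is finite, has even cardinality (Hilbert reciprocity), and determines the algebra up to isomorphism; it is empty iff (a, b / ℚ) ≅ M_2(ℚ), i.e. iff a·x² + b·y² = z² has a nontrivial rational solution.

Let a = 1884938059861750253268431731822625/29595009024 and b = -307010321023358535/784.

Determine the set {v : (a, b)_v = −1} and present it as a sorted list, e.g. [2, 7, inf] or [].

[3, 5, 29, 37]

(a, b) ≡ (2344505, -15) mod (ℚ^×)²; places V = {2, 3, 5, 7, 11, 17, 19, 23, 29, 31, 37, ∞}.
(a,b)_11: α=6, u≡4; β=2, v≡7 (mod 11); (4|11)=+1, (7|11)=-1; sign (−1)^0·+1^2·-1^6 = +1.
(a,b)_19: α=1, u≡17; β=0, v≡9 (mod 19); (17|19)=+1, (9|19)=+1; sign (−1)^0·+1^0·+1^1 = +1.
(a,b)_5: α=3, u≡4; β=1, v≡2 (mod 5); (4|5)=+1, (2|5)=-1; sign (−1)^0·+1^1·-1^3 = -1.
(a,b)_37: α=1, u≡33; β=2, v≡35 (mod 37); (33|37)=+1, (35|37)=-1; sign (−1)^0·+1^2·-1^1 = -1.
(a,b)_23: α=5, u≡22; β=2, v≡3 (mod 23); (22|23)=-1, (3|23)=+1; sign (−1)^0·-1^2·+1^5 = +1.
(a,b)_17: α=4, u≡8; β=2, v≡8 (mod 17); (8|17)=+1, (8|17)=+1; sign (−1)^0·+1^2·+1^4 = +1.
(a,b)_7: α=-2, u≡4; β=-2, v≡6 (mod 7); (4|7)=+1, (6|7)=-1; sign (−1)^0·+1^-2·-1^-2 = +1.
(a,b)_2: α=-26, β=-4; u≡1, v≡1 (mod 8); ε(u)ε(v)=0·0, αω(v)=-26·0, βω(u)=-4·0; sum ≡ 0  ⇒  +1.
(a,b)_3: α=-2, u≡2; β=1, v≡1 (mod 3); (2|3)=-1, (1|3)=+1; sign (−1)^0·-1^1·+1^-2 = -1.
(a,b)_∞: sgn(2344505)=+, sgn(-15)=−, so +1.
(a,b)_31: α=4, u≡26; β=2, v≡16 (mod 31); (26|31)=-1, (16|31)=+1; sign (−1)^0·-1^2·+1^4 = +1.
(a,b)_29: α=3, u≡23; β=2, v≡14 (mod 29); (23|29)=+1, (14|29)=-1; sign (−1)^0·+1^2·-1^3 = -1.
|Ram(2344505, -15)| = 4, even; anisotropic at {3, 5, 29, 37}.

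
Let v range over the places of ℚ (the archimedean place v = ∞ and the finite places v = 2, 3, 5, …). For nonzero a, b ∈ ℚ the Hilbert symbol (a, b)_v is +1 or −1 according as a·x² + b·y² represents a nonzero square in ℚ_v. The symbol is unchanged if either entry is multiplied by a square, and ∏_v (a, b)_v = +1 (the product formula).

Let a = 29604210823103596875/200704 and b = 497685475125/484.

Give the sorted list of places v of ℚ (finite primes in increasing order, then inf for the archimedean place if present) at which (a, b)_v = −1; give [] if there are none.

Mod squares: a ≡ 195, b ≡ 5. Check v ∈ {∞, 2, 3, 5, 7, 11, 13, 19, 41}.
v=11: a=11^0·(≡7), b=11^-2·(≡9) mod 11; (7|11)=-1, (9|11)=+1; (−1)^{0·-2·5}·(-1)^-2·(+1)^0 = +1.
v=2: v_2(a)=-12, v_2(b)=-2; units ≡ 3, 5 (mod 8); ε·ε+αω+βω = 1·0+-12·1+-2·1 ≡ 0  ⇒  (a,b)_2 = +1.
v=3: a=3^9·(≡2), b=3^8·(≡2) mod 3; (2|3)=-1, (2|3)=-1; (−1)^{9·8·1}·(-1)^8·(-1)^9 = -1.
v=5: a=5^5·(≡4), b=5^3·(≡4) mod 5; (4|5)=+1, (4|5)=+1; (−1)^{5·3·2}·(+1)^3·(+1)^5 = +1.
v=13: a=13^3·(≡5), b=13^0·(≡11) mod 13; (5|13)=-1, (11|13)=-1; (−1)^{3·0·6}·(-1)^0·(-1)^3 = -1.
v=7: a=7^-2·(≡6), b=7^0·(≡6) mod 7; (6|7)=-1, (6|7)=-1; (−1)^{-2·0·3}·(-1)^0·(-1)^-2 = +1.
v=∞: 195 > 0 and 5 > 0  ⇒  (a,b)_∞ = +1.
v=19: a=19^4·(≡5), b=19^2·(≡9) mod 19; (5|19)=+1, (9|19)=+1; (−1)^{4·2·9}·(+1)^2·(+1)^4 = +1.
v=41: a=41^2·(≡16), b=41^2·(≡2) mod 41; (16|41)=+1, (2|41)=+1; (−1)^{2·2·20}·(+1)^2·(+1)^2 = +1.
Ram(195, 5) = {3, 13}; no ℚ_3-point on the conic.

[3, 13]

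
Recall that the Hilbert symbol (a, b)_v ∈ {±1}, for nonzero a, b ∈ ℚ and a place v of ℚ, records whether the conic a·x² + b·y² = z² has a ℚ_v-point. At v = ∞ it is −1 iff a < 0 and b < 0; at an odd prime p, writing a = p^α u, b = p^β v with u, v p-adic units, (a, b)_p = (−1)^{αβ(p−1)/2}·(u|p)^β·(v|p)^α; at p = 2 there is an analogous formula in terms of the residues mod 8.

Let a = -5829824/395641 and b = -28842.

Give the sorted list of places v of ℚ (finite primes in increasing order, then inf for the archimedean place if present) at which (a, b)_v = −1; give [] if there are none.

(a, b) ≡ (-11, -28842) mod (ℚ^×)²; places V = {2, 3, 7, 11, 13, 17, 19, 23, 37, ∞}.
(a,b)_7: α=2, u≡3; β=0, v≡5 (mod 7); (3|7)=-1, (5|7)=-1; sign (−1)^0·-1^0·-1^2 = +1.
(a,b)_13: α=2, u≡7; β=0, v≡5 (mod 13); (7|13)=-1, (5|13)=-1; sign (−1)^0·-1^0·-1^2 = +1.
(a,b)_3: α=0, u≡1; β=1, v≡1 (mod 3); (1|3)=+1, (1|3)=+1; sign (−1)^0·+1^1·+1^0 = +1.
(a,b)_2: α=6, β=1; u≡5, v≡3 (mod 8); ε(u)ε(v)=0·1, αω(v)=6·1, βω(u)=1·1; sum ≡ 1  ⇒  -1.
(a,b)_37: α=-2, u≡36; β=0, v≡18 (mod 37); (36|37)=+1, (18|37)=-1; sign (−1)^0·+1^0·-1^-2 = +1.
(a,b)_11: α=1, u≡10; β=1, v≡7 (mod 11); (10|11)=-1, (7|11)=-1; sign (−1)^1·-1^1·-1^1 = -1.
(a,b)_∞: sgn(-11)=−, sgn(-28842)=−, so -1.
(a,b)_19: α=0, u≡15; β=1, v≡2 (mod 19); (15|19)=-1, (2|19)=-1; sign (−1)^0·-1^1·-1^0 = -1.
(a,b)_17: α=-2, u≡6; β=0, v≡7 (mod 17); (6|17)=-1, (7|17)=-1; sign (−1)^0·-1^0·-1^-2 = +1.
(a,b)_23: α=0, u≡12; β=1, v≡11 (mod 23); (12|23)=+1, (11|23)=-1; sign (−1)^0·+1^1·-1^0 = +1.
(-11, -28842 / ℚ) ramifies at {2, 11, 19, ∞}: a division algebra.

[2, 11, 19, inf]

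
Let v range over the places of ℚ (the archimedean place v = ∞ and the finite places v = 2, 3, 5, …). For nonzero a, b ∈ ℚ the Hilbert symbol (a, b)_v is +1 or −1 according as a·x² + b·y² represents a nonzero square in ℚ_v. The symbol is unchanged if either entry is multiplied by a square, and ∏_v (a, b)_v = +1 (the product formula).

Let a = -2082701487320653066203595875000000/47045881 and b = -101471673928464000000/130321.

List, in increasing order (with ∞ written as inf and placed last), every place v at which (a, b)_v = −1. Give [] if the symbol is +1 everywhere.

(a, b) ≡ (-19635, -1015529) mod (ℚ^×)²; places V = {2, 3, 5, 7, 11, 17, 19, 31, 41, 47, ∞}.
(a,b)_3: α=1, u≡1; β=2, v≡1 (mod 3); (1|3)=+1, (1|3)=+1; sign (−1)^0·+1^2·+1^1 = +1.
(a,b)_5: α=9, u≡2; β=6, v≡4 (mod 5); (2|5)=-1, (4|5)=+1; sign (−1)^0·-1^6·+1^9 = +1.
(a,b)_47: α=2, u≡15; β=1, v≡35 (mod 47); (15|47)=-1, (35|47)=-1; sign (−1)^0·-1^1·-1^2 = -1.
(a,b)_7: α=7, u≡1; β=4, v≡5 (mod 7); (1|7)=+1, (5|7)=-1; sign (−1)^0·+1^4·-1^7 = -1.
(a,b)_41: α=2, u≡1; β=1, v≡32 (mod 41); (1|41)=+1, (32|41)=+1; sign (−1)^0·+1^1·+1^2 = +1.
(a,b)_∞: sgn(-19635)=−, sgn(-1015529)=−, so -1.
(a,b)_19: α=-6, u≡11; β=-4, v≡12 (mod 19); (11|19)=+1, (12|19)=-1; sign (−1)^0·+1^-4·-1^-6 = +1.
(a,b)_31: α=2, u≡18; β=1, v≡19 (mod 31); (18|31)=+1, (19|31)=+1; sign (−1)^0·+1^1·+1^2 = +1.
(a,b)_17: α=5, u≡16; β=3, v≡1 (mod 17); (16|17)=+1, (1|17)=+1; sign (−1)^0·+1^3·+1^5 = +1.
(a,b)_2: α=6, β=10; u≡5, v≡7 (mod 8); ε(u)ε(v)=0·1, αω(v)=6·0, βω(u)=10·1; sum ≡ 0  ⇒  +1.
(a,b)_11: α=3, u≡10; β=0, v≡10 (mod 11); (10|11)=-1, (10|11)=-1; sign (−1)^0·-1^0·-1^3 = -1.
|Ram(-19635, -1015529)| = 4, even; anisotropic at {7, 11, 47, ∞}.

[7, 11, 47, inf]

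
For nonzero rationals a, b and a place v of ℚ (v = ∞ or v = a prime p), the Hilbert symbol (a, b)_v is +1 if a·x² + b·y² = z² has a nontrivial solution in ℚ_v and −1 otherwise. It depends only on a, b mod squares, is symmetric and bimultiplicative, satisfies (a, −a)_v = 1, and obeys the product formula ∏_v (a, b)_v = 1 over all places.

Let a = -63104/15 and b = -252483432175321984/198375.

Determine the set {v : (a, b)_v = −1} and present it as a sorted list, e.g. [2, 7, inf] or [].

(a, b) ≡ (-14790, -504623490) mod (ℚ^×)²; places V = {2, 3, 5, 7, 13, 17, 23, 29, 41, 43, 47, ∞}.
(a,b)_23: α=0, u≡22; β=-2, v≡2 (mod 23); (22|23)=-1, (2|23)=+1; sign (−1)^0·-1^-2·+1^0 = +1.
(a,b)_43: α=0, u≡30; β=1, v≡36 (mod 43); (30|43)=-1, (36|43)=+1; sign (−1)^0·-1^1·+1^0 = -1.
(a,b)_17: α=1, u≡3; β=2, v≡14 (mod 17); (3|17)=-1, (14|17)=-1; sign (−1)^0·-1^2·-1^1 = -1.
(a,b)_29: α=1, u≡27; β=1, v≡10 (mod 29); (27|29)=-1, (10|29)=-1; sign (−1)^0·-1^1·-1^1 = +1.
(a,b)_41: α=0, u≡27; β=1, v≡39 (mod 41); (27|41)=-1, (39|41)=+1; sign (−1)^0·-1^1·+1^0 = -1.
(a,b)_3: α=-1, u≡2; β=-1, v≡1 (mod 3); (2|3)=-1, (1|3)=+1; sign (−1)^1·-1^-1·+1^-1 = +1.
(a,b)_∞: sgn(-14790)=−, sgn(-504623490)=−, so -1.
(a,b)_2: α=7, β=7; u≡5, v≡7 (mod 8); ε(u)ε(v)=0·1, αω(v)=7·0, βω(u)=7·1; sum ≡ 1  ⇒  -1.
(a,b)_7: α=0, u≡1; β=5, v≡3 (mod 7); (1|7)=+1, (3|7)=-1; sign (−1)^0·+1^5·-1^0 = +1.
(a,b)_47: α=0, u≡45; β=1, v≡22 (mod 47); (45|47)=-1, (22|47)=-1; sign (−1)^0·-1^1·-1^0 = -1.
(a,b)_5: α=-1, u≡2; β=-3, v≡3 (mod 5); (2|5)=-1, (3|5)=-1; sign (−1)^0·-1^-3·-1^-1 = +1.
(a,b)_13: α=0, u≡12; β=2, v≡11 (mod 13); (12|13)=+1, (11|13)=-1; sign (−1)^0·+1^2·-1^0 = +1.
Ram(-14790, -504623490) = {2, 17, 41, 43, 47, ∞}; no ℚ_2-point on the conic.

[2, 17, 41, 43, 47, inf]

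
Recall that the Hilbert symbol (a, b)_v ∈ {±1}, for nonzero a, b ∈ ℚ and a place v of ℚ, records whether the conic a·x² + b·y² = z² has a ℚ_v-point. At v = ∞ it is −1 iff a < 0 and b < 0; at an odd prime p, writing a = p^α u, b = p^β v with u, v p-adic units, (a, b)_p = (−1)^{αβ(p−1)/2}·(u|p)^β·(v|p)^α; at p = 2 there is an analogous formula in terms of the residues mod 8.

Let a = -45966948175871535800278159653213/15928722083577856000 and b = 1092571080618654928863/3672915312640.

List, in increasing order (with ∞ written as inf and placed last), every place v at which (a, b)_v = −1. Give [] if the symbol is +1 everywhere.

[2, 11]

(a, b) ≡ (-75905, 408595) mod (ℚ^×)²; places V = {2, 3, 5, 7, 11, 13, 17, 19, 23, 29, 47, ∞}.
(a,b)_3: α=14, u≡1; β=10, v≡1 (mod 3); (1|3)=+1, (1|3)=+1; sign (−1)^0·+1^10·+1^14 = +1.
(a,b)_19: α=5, u≡13; β=3, v≡9 (mod 19); (13|19)=-1, (9|19)=+1; sign (−1)^1·-1^3·+1^5 = +1.
(a,b)_23: α=2, u≡1; β=1, v≡1 (mod 23); (1|23)=+1, (1|23)=+1; sign (−1)^0·+1^1·+1^2 = +1.
(a,b)_2: α=-18, β=-20; u≡7, v≡3 (mod 8); ε(u)ε(v)=1·1, αω(v)=-18·1, βω(u)=-20·0; sum ≡ 1  ⇒  -1.
(a,b)_∞: sgn(-75905)=−, sgn(408595)=+, so +1.
(a,b)_11: α=4, u≡6; β=1, v≡1 (mod 11); (6|11)=-1, (1|11)=+1; sign (−1)^0·-1^1·+1^4 = -1.
(a,b)_47: α=3, u≡45; β=2, v≡9 (mod 47); (45|47)=-1, (9|47)=+1; sign (−1)^0·-1^2·+1^3 = +1.
(a,b)_13: α=6, u≡11; β=6, v≡6 (mod 13); (11|13)=-1, (6|13)=-1; sign (−1)^0·-1^6·-1^6 = +1.
(a,b)_29: α=-2, u≡10; β=-2, v≡11 (mod 29); (10|29)=-1, (11|29)=-1; sign (−1)^0·-1^-2·-1^-2 = +1.
(a,b)_7: α=-6, u≡5; β=-2, v≡3 (mod 7); (5|7)=-1, (3|7)=-1; sign (−1)^0·-1^-2·-1^-6 = +1.
(a,b)_5: α=-3, u≡4; β=-1, v≡1 (mod 5); (4|5)=+1, (1|5)=+1; sign (−1)^0·+1^-1·+1^-3 = +1.
(a,b)_17: α=-3, u≡10; β=-1, v≡12 (mod 17); (10|17)=-1, (12|17)=-1; sign (−1)^0·-1^-1·-1^-3 = +1.
|Ram(-75905, 408595)| = 2, even; anisotropic at {2, 11}.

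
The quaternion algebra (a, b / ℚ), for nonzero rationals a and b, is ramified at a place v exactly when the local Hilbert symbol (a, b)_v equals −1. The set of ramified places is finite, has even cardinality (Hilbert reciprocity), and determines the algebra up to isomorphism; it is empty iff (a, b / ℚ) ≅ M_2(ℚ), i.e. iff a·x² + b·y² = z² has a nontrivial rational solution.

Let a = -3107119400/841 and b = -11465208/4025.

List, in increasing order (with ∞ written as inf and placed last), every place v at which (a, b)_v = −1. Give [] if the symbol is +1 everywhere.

Mod squares: a ≡ -634106, b ≡ -177422. Check v ∈ {∞, 2, 3, 5, 7, 11, 17, 19, 23, 29, 37, 41}.
v=2: v_2(a)=3, v_2(b)=3; units ≡ 3, 1 (mod 8); ε·ε+αω+βω = 1·0+3·0+3·1 ≡ 1  ⇒  (a,b)_2 = -1.
v=29: a=29^-2·(≡21), b=29^1·(≡4) mod 29; (21|29)=-1, (4|29)=+1; (−1)^{-2·1·14}·(-1)^1·(+1)^-2 = -1.
v=5: a=5^2·(≡4), b=5^-2·(≡2) mod 5; (4|5)=+1, (2|5)=-1; (−1)^{2·-2·2}·(+1)^-2·(-1)^2 = +1.
v=41: a=41^1·(≡32), b=41^0·(≡28) mod 41; (32|41)=+1, (28|41)=-1; (−1)^{1·0·20}·(+1)^0·(-1)^1 = -1.
v=37: a=37^1·(≡26), b=37^0·(≡30) mod 37; (26|37)=+1, (30|37)=+1; (−1)^{1·0·18}·(+1)^0·(+1)^1 = +1.
v=7: a=7^2·(≡6), b=7^-1·(≡1) mod 7; (6|7)=-1, (1|7)=+1; (−1)^{2·-1·3}·(-1)^-1·(+1)^2 = -1.
v=3: a=3^0·(≡1), b=3^2·(≡1) mod 3; (1|3)=+1, (1|3)=+1; (−1)^{0·2·1}·(+1)^2·(+1)^0 = +1.
v=17: a=17^0·(≡14), b=17^2·(≡7) mod 17; (14|17)=-1, (7|17)=-1; (−1)^{0·2·8}·(-1)^2·(-1)^0 = +1.
v=11: a=11^1·(≡5), b=11^0·(≡7) mod 11; (5|11)=+1, (7|11)=-1; (−1)^{1·0·5}·(+1)^0·(-1)^1 = -1.
v=23: a=23^0·(≡18), b=23^-1·(≡11) mod 23; (18|23)=+1, (11|23)=-1; (−1)^{0·-1·11}·(+1)^-1·(-1)^0 = +1.
v=19: a=19^1·(≡4), b=19^1·(≡10) mod 19; (4|19)=+1, (10|19)=-1; (−1)^{1·1·9}·(+1)^1·(-1)^1 = +1.
v=∞: -634106 < 0 and -177422 < 0  ⇒  (a,b)_∞ = -1.
(-634106, -177422 / ℚ) ramifies at {2, 7, 11, 29, 41, ∞}: a division algebra.

[2, 7, 11, 29, 41, inf]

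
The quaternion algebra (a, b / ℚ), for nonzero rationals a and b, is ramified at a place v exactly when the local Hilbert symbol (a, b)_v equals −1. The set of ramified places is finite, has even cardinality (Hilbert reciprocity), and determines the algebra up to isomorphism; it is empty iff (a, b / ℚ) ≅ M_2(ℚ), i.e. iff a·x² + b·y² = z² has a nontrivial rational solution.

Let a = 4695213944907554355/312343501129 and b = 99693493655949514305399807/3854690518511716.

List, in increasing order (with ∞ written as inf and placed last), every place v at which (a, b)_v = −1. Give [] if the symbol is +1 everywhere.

(a, b) ≡ (595, 7) mod (ℚ^×)²; places V = {2, 3, 5, 7, 11, 13, 17, 23, 41, 47, ∞}.
(a,b)_13: α=0, u≡4; β=-2, v≡5 (mod 13); (4|13)=+1, (5|13)=-1; sign (−1)^0·+1^-2·-1^0 = +1.
(a,b)_3: α=4, u≡1; β=6, v≡1 (mod 3); (1|3)=+1, (1|3)=+1; sign (−1)^0·+1^6·+1^4 = +1.
(a,b)_∞: sgn(595)=+, sgn(7)=+, so +1.
(a,b)_5: α=1, u≡4; β=0, v≡2 (mod 5); (4|5)=+1, (2|5)=-1; sign (−1)^0·+1^0·-1^1 = -1.
(a,b)_23: α=-2, u≡15; β=-2, v≡14 (mod 23); (15|23)=-1, (14|23)=-1; sign (−1)^0·-1^-2·-1^-2 = +1.
(a,b)_47: α=-4, u≡20; β=-6, v≡42 (mod 47); (20|47)=-1, (42|47)=+1; sign (−1)^0·-1^-6·+1^-4 = +1.
(a,b)_7: α=5, u≡2; β=9, v≡2 (mod 7); (2|7)=+1, (2|7)=+1; sign (−1)^1·+1^9·+1^5 = -1.
(a,b)_2: α=0, β=-2; u≡3, v≡7 (mod 8); ε(u)ε(v)=1·1, αω(v)=0·0, βω(u)=-2·1; sum ≡ 1  ⇒  -1.
(a,b)_17: α=7, u≡8; β=10, v≡5 (mod 17); (8|17)=+1, (5|17)=-1; sign (−1)^0·+1^10·-1^7 = -1.
(a,b)_41: α=2, u≡2; β=2, v≡34 (mod 41); (2|41)=+1, (34|41)=-1; sign (−1)^0·+1^2·-1^2 = +1.
(a,b)_11: α=-2, u≡3; β=0, v≡10 (mod 11); (3|11)=+1, (10|11)=-1; sign (−1)^0·+1^0·-1^-2 = +1.
|Ram(595, 7)| = 4, even; anisotropic at {2, 5, 7, 17}.

[2, 5, 7, 17]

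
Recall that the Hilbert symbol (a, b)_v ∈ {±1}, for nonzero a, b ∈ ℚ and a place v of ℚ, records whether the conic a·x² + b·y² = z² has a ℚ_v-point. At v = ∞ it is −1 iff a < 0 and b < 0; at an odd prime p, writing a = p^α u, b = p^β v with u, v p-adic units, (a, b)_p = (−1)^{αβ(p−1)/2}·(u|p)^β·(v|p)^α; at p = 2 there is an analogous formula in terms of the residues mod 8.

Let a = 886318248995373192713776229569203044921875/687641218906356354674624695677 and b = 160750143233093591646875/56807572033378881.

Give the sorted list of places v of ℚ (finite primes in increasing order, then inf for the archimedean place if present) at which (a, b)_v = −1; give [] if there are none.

(a, b) ≡ (7735, 35) mod (ℚ^×)²; places V = {2, 3, 5, 7, 11, 13, 17, 19, 23, 29, 41, ∞}.
(a,b)_11: α=-4, u≡8; β=-2, v≡10 (mod 11); (8|11)=-1, (10|11)=-1; sign (−1)^0·-1^-2·-1^-4 = +1.
(a,b)_19: α=-10, u≡3; β=-6, v≡9 (mod 19); (3|19)=-1, (9|19)=+1; sign (−1)^0·-1^-6·+1^-10 = +1.
(a,b)_29: α=4, u≡21; β=2, v≡4 (mod 29); (21|29)=-1, (4|29)=+1; sign (−1)^0·-1^2·+1^4 = +1.
(a,b)_7: α=11, u≡3; β=7, v≡6 (mod 7); (3|7)=-1, (6|7)=-1; sign (−1)^1·-1^7·-1^11 = -1.
(a,b)_41: α=4, u≡3; β=2, v≡19 (mod 41); (3|41)=-1, (19|41)=-1; sign (−1)^0·-1^2·-1^4 = +1.
(a,b)_3: α=-20, u≡1; β=-10, v≡2 (mod 3); (1|3)=+1, (2|3)=-1; sign (−1)^0·+1^-10·-1^-20 = +1.
(a,b)_2: α=0, β=0; u≡7, v≡3 (mod 8); ε(u)ε(v)=1·1, αω(v)=0·1, βω(u)=0·0; sum ≡ 1  ⇒  -1.
(a,b)_23: α=4, u≡19; β=2, v≡6 (mod 23); (19|23)=-1, (6|23)=+1; sign (−1)^0·-1^2·+1^4 = +1.
(a,b)_17: α=7, u≡8; β=4, v≡1 (mod 17); (8|17)=+1, (1|17)=+1; sign (−1)^0·+1^4·+1^7 = +1.
(a,b)_13: α=-3, u≡10; β=-2, v≡3 (mod 13); (10|13)=+1, (3|13)=+1; sign (−1)^0·+1^-2·+1^-3 = +1.
(a,b)_∞: sgn(7735)=+, sgn(35)=+, so +1.
(a,b)_5: α=9, u≡2; β=5, v≡2 (mod 5); (2|5)=-1, (2|5)=-1; sign (−1)^0·-1^5·-1^9 = +1.
|Ram(7735, 35)| = 2, even; anisotropic at {2, 7}.

[2, 7]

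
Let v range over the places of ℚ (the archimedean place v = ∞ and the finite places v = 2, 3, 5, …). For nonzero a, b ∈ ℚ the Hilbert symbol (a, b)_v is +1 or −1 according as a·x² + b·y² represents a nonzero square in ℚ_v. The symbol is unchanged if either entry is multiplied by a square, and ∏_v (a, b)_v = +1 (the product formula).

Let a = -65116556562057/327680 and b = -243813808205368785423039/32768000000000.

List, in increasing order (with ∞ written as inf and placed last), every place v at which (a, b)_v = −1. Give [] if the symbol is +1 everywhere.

(a, b) ≡ (-102765, -86955) mod (ℚ^×)²; places V = {2, 3, 5, 7, 11, 13, 17, 31, 43, ∞}.
(a,b)_31: α=1, u≡2; β=1, v≡2 (mod 31); (2|31)=+1, (2|31)=+1; sign (−1)^1·+1^1·+1^1 = -1.
(a,b)_3: α=1, u≡2; β=1, v≡1 (mod 3); (2|3)=-1, (1|3)=+1; sign (−1)^1·-1^1·+1^1 = +1.
(a,b)_17: α=3, u≡14; β=5, v≡15 (mod 17); (14|17)=-1, (15|17)=+1; sign (−1)^0·-1^5·+1^3 = -1.
(a,b)_11: α=2, u≡2; β=3, v≡5 (mod 11); (2|11)=-1, (5|11)=+1; sign (−1)^0·-1^3·+1^2 = -1.
(a,b)_2: α=-16, β=-24; u≡3, v≡5 (mod 8); ε(u)ε(v)=1·0, αω(v)=-16·1, βω(u)=-24·1; sum ≡ 0  ⇒  +1.
(a,b)_∞: sgn(-102765)=−, sgn(-86955)=−, so -1.
(a,b)_43: α=2, u≡3; β=4, v≡27 (mod 43); (3|43)=-1, (27|43)=-1; sign (−1)^0·-1^4·-1^2 = +1.
(a,b)_7: α=2, u≡1; β=4, v≡3 (mod 7); (1|7)=+1, (3|7)=-1; sign (−1)^0·+1^4·-1^2 = +1.
(a,b)_5: α=-1, u≡3; β=-9, v≡1 (mod 5); (3|5)=-1, (1|5)=+1; sign (−1)^0·-1^-9·+1^-1 = -1.
(a,b)_13: α=1, u≡3; β=2, v≡5 (mod 13); (3|13)=+1, (5|13)=-1; sign (−1)^0·+1^2·-1^1 = -1.
|Ram(-102765, -86955)| = 6, even; anisotropic at {5, 11, 13, 17, 31, ∞}.

[5, 11, 13, 17, 31, inf]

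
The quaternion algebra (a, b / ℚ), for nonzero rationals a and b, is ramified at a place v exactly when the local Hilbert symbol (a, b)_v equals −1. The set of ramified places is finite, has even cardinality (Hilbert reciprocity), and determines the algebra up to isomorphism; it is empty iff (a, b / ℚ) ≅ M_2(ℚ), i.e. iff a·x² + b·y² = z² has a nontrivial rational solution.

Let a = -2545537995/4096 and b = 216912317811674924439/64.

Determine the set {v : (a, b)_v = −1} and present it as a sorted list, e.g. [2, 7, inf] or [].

[7, 23]

(a, b) ≡ (-3795, 6279) mod (ℚ^×)²; places V = {2, 3, 5, 7, 11, 13, 23, ∞}.
(a,b)_11: α=1, u≡8; β=2, v≡9 (mod 11); (8|11)=-1, (9|11)=+1; sign (−1)^0·-1^2·+1^1 = +1.
(a,b)_13: α=2, u≡4; β=5, v≡7 (mod 13); (4|13)=+1, (7|13)=-1; sign (−1)^0·+1^5·-1^2 = +1.
(a,b)_2: α=-12, β=-6; u≡5, v≡7 (mod 8); ε(u)ε(v)=0·1, αω(v)=-12·0, βω(u)=-6·1; sum ≡ 0  ⇒  +1.
(a,b)_7: α=2, u≡3; β=3, v≡4 (mod 7); (3|7)=-1, (4|7)=+1; sign (−1)^0·-1^3·+1^2 = -1.
(a,b)_23: α=1, u≡22; β=5, v≡10 (mod 23); (22|23)=-1, (10|23)=-1; sign (−1)^1·-1^5·-1^1 = -1.
(a,b)_3: α=5, u≡1; β=7, v≡2 (mod 3); (1|3)=+1, (2|3)=-1; sign (−1)^1·+1^7·-1^5 = +1.
(a,b)_5: α=1, u≡1; β=0, v≡1 (mod 5); (1|5)=+1, (1|5)=+1; sign (−1)^0·+1^0·+1^1 = +1.
(a,b)_∞: sgn(-3795)=−, sgn(6279)=+, so +1.
(-3795, 6279 / ℚ) ramifies at {7, 23}: a division algebra.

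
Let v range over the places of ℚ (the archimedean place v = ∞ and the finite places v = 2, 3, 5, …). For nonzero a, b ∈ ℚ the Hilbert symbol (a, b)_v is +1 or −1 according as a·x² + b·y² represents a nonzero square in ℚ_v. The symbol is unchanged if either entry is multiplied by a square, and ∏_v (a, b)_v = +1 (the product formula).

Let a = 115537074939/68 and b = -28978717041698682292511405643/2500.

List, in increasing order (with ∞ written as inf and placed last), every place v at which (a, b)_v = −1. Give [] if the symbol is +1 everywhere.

[11, 19, 37, 47]

Mod squares: a ≡ 29563, b ≡ -2170883. Check v ∈ {∞, 2, 3, 5, 11, 13, 17, 19, 37, 47}.
v=19: a=19^2·(≡15), b=19^5·(≡7) mod 19; (15|19)=-1, (7|19)=+1; (−1)^{2·5·9}·(-1)^5·(+1)^2 = -1.
v=5: a=5^0·(≡3), b=5^-4·(≡3) mod 5; (3|5)=-1, (3|5)=-1; (−1)^{0·-4·2}·(-1)^-4·(-1)^0 = +1.
v=3: a=3^2·(≡1), b=3^4·(≡1) mod 3; (1|3)=+1, (1|3)=+1; (−1)^{2·4·1}·(+1)^4·(+1)^2 = +1.
v=13: a=13^2·(≡4), b=13^5·(≡5) mod 13; (4|13)=+1, (5|13)=-1; (−1)^{2·5·6}·(+1)^5·(-1)^2 = +1.
v=∞: 29563 > 0 and -2170883 < 0  ⇒  (a,b)_∞ = +1.
v=11: a=11^2·(≡8), b=11^5·(≡9) mod 11; (8|11)=-1, (9|11)=+1; (−1)^{2·5·5}·(-1)^5·(+1)^2 = -1.
v=17: a=17^-1·(≡12), b=17^1·(≡11) mod 17; (12|17)=-1, (11|17)=-1; (−1)^{-1·1·8}·(-1)^1·(-1)^-1 = +1.
v=2: v_2(a)=-2, v_2(b)=-2; units ≡ 3, 5 (mod 8); ε·ε+αω+βω = 1·0+-2·1+-2·1 ≡ 0  ⇒  (a,b)_2 = +1.
v=47: a=47^1·(≡2), b=47^3·(≡2) mod 47; (2|47)=+1, (2|47)=+1; (−1)^{1·3·23}·(+1)^3·(+1)^1 = -1.
v=37: a=37^1·(≡8), b=37^2·(≡35) mod 37; (8|37)=-1, (35|37)=-1; (−1)^{1·2·18}·(-1)^2·(-1)^1 = -1.
|Ram(29563, -2170883)| = 4, even; anisotropic at {11, 19, 37, 47}.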